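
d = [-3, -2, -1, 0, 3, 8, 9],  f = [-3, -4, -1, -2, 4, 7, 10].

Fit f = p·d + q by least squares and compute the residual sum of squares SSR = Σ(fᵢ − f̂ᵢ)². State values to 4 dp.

SSR = 8.3143

The normal equations are: 168·p + 14·q = 176;  14·p + 7·q = 11.
Eliminating q: 7·(row 1) − 14·(row 2) gives 980·p = 7·176 − 14·11 = 1078, so p = 11/10.
Then q = (11 − 14·(11/10))/7 = -22/35.
Residuals: 13/14, -41/35, 51/70, -48/35, 93/70, -41/35, 51/70; SSR = 291/35.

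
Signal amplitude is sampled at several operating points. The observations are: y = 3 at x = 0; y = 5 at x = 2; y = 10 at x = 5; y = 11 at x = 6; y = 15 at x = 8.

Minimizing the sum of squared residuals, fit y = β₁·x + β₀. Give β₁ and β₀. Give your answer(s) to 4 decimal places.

Normal-equation sums: Σx·x = 129, Σx = 21, Σ1 = 5.
Right-hand side: Σx·y = 246, Σy = 44.
So MᵀM·[β₁, β₀]ᵀ = Mᵀy: [[129, 21]; [21, 5]]·[β₁, β₀]ᵀ = [246, 44]ᵀ.
det = 129·5 − 21² = 204.
β₁ = (246·5 − 21·44)/204 = 3/2; β₀ = (129·44 − 21·246)/204 = 5/2.

β₁ = 1.5000, β₀ = 2.5000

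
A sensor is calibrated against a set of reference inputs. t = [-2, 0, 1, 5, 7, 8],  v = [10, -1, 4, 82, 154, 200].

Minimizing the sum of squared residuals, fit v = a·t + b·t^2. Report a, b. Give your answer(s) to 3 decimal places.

a = 1.307, b = 2.965

Setting ∂/∂a … = 0 gives: 143·a + 973·b = 3072;  973·a + 7139·b = 22440.
(Σt·t = 143, Σt·t^2 = 973, Σt^2·t^2 = 7139, Σt·v = 3072, Σt^2·v = 22440.)
Δ = 143·7139 − 973² = 74148.
a = (3072·7139 − 973·22440)/74148 = 8074/6179; b = (143·22440 − 973·3072)/74148 = 18322/6179.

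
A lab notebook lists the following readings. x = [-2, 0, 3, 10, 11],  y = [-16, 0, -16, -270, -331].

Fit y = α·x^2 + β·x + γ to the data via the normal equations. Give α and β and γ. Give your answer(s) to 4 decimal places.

Sums needed: Σx^2·x^2 = 24738, Σx^2·x = 2350, Σx^2 = 234, Σx·x = 234, Σx = 22, Σ1 = 5.
And Σx^2·y = -67259, Σx·y = -6357, Σy = -633.
Solving the 3×3 system (Gaussian elimination) gives α = -279539/92558, β = 140323/46279, γ = 64870/46279.

α = -3.0201, β = 3.0321, γ = 1.4017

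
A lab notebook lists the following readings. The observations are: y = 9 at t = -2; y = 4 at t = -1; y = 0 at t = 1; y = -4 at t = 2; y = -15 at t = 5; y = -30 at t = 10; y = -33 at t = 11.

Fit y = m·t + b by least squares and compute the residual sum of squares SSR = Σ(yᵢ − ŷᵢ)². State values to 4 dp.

SSR = 4.4194

The normal system MᵀM·[m, b]ᵀ = Mᵀy is [[256, 26]; [26, 7]]·[m, b]ᵀ = [-768, -69]ᵀ.
Determinant 256·7 − 26² = 1116.
m = ((-768)·7 − 26·(-69))/1116 = -199/62; b = (256·(-69) − 26·(-768))/1116 = 64/31.
Residuals: 16/31, -79/62, 71/62, 11/31, -63/62, 1/31, 15/62; SSR = 137/31.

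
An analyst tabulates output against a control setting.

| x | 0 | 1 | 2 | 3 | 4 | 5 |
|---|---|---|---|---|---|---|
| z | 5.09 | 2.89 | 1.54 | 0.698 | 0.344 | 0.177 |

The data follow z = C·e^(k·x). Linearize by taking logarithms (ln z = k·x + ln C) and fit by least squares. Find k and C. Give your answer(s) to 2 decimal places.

Taking logs, ln z = k·x + ln C, so regress ln z on x.
Σx = 15.0000, Σ(x)² = 55.0000, Σln z = -0.0379, Σx·ln z = -12.0803.
Normal system: [[55.0000, 15.0000]; [15.0000, 6]]·[k, ln C]ᵀ = [-12.0803, -0.0379]ᵀ.
Δ = 55.0000·6 − (15.0000)² = 105.0000; k = (-12.0803·6 − 15.0000·-0.0379)/105.0000 = -0.68488, ln C = (55.0000·-0.0379 − 15.0000·-12.0803)/105.0000 = 1.70588, so C = exp(1.70588) = 5.50623.

k = -0.68, C = 5.51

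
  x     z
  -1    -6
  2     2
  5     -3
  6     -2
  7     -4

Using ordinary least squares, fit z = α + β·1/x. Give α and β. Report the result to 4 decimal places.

From the data, Σ1 = 5, Σ1/x = 1/105, Σ1/x·1/x = 29507/22050.
Right-hand side: Σz = -13, Σ1/x·z = 577/105.
Eliminating β: (29507/22050)·(row 1) − (1/105)·(row 2) gives (147533/22050)·α = (29507/22050)·(-13) − (1/105)·(577/105) = -76949/4410, so α = -384745/147533.
Then β = ((577/105) − (1/105)·(-384745/147533))/(29507/22050) = 608580/147533.

α = -2.6079, β = 4.1250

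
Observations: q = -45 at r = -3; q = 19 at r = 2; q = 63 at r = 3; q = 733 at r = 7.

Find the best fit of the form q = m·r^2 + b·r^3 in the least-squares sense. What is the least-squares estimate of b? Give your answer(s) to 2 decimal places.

AᵀA·[m, b]ᵀ = Aᵀq reads: 2579·m + 16839·b = 36155;  16839·m + 119171·b = 254487.
det = 2579·119171 − 16839² = 23790088.
m = (36155·119171 − 16839·254487)/23790088 = 2915114/2973761; b = (2579·254487 − 16839·36155)/23790088 = 5938491/2973761.

b = 2.00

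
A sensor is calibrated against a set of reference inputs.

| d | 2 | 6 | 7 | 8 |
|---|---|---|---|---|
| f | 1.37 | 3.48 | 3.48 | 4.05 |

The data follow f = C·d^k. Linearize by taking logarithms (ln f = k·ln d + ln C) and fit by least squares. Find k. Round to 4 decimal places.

Let Y = ln f. Fitting Y = k·ln d + ln C by least squares:
AᵀA = [[11.8015, 6.5103]; [6.5103, 4]], rhs = [7.7878, 4.2076]ᵀ  (here Σln d = 6.5103, Σ(ln d)² = 11.8015, Σln f = 4.2076, Σln d·ln f = 7.7878).
Slope k = (n·Σln d·ln f − Σln d·Σln f)/(n·Σ(ln d)² − (Σln d)²) = (4·7.7878 − 6.5103·4.2076)/4.8225 = 0.77936; ln C = (Σln f − k·Σln d)/n = -0.21657.

k = 0.7794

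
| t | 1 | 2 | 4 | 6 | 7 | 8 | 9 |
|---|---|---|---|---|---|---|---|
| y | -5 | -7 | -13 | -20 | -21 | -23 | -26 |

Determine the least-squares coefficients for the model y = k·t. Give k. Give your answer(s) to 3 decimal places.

From the data, Σt·t = 251.
For Aᵀy: Σt·y = -756.
k = (-756)/251 = -3.01195.

k = -3.012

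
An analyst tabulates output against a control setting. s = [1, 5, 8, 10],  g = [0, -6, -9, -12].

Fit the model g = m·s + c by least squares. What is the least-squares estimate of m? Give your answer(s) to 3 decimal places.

m = -1.304

XᵀX·[m, c]ᵀ = Xᵀg reads: 190·m + 24·c = -222;  24·m + 4·c = -27.
(Σs·s = 190, Σs = 24, Σ1 = 4, Σs·g = -222, Σg = -27.)
Eliminating c: 4·(row 1) − 24·(row 2) gives 184·m = 4·(-222) − 24·(-27) = -240, so m = -30/23.
Then c = ((-27) − 24·(-30/23))/4 = 99/92.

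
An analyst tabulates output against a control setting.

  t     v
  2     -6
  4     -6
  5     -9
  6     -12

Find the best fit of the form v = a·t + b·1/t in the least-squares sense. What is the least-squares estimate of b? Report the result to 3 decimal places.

b = -4.074

Sums needed: Σt·t = 81, Σt·1/t = 4, Σ1/t·1/t = 1369/3600.
Moment sums: Σt·v = -153, Σ1/t·v = -83/10.
Determinant 81·(1369/3600) − 4² = 5921/400.
a = ((-153)·(1369/3600) − 4·(-83/10))/(5921/400) = -9993/5921; b = (81·(-83/10) − 4·(-153))/(5921/400) = -24120/5921.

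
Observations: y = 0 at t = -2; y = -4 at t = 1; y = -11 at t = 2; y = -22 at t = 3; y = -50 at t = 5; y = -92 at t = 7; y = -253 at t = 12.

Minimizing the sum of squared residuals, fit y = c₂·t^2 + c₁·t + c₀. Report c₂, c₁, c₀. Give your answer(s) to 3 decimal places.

Normal-equation sums: Σt^2·t^2 = 23876, Σt^2·t = 2224, Σt^2 = 236, Σt·t = 236, Σt = 28, Σ1 = 7.
Right-hand side: Σt^2·y = -42436, Σt·y = -4022, Σy = -432.
Normal equations: [[23876, 2224, 236]; [2224, 236, 28]; [236, 28, 7]]·[c₂, c₁, c₀]ᵀ = [-42436, -4022, -432]ᵀ.
Inverting the 3×3 Gram matrix, [c₂, c₁, c₀]ᵀ = [-75795/48943, -246091/97886, 27074/48943]ᵀ.

c₂ = -1.549, c₁ = -2.514, c₀ = 0.553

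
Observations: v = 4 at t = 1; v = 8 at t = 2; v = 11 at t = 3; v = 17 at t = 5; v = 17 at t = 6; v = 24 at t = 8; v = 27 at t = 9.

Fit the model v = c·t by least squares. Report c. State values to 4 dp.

Entries of MᵀM: Σt·t = 220.
For Mᵀv: Σt·v = 675.
So MᵀM·[c]ᵀ = Mᵀv: [[220]]·[c]ᵀ = [675]ᵀ.
c = 675/220 = 3.06818.

c = 3.0682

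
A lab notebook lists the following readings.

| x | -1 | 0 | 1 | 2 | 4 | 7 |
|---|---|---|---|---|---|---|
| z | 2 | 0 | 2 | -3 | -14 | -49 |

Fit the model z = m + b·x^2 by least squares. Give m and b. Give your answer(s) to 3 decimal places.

m = 1.916, b = -1.035

Forming AᵀA = [[6, 71]; [71, 2675]] and Aᵀz = [-62, -2633]ᵀ gives AᵀA·[m, b]ᵀ = Aᵀz.
Δ = 6·2675 − 71² = 11009.
m = ((-62)·2675 − 71·(-2633))/11009 = 21093/11009; b = (6·(-2633) − 71·(-62))/11009 = -11396/11009.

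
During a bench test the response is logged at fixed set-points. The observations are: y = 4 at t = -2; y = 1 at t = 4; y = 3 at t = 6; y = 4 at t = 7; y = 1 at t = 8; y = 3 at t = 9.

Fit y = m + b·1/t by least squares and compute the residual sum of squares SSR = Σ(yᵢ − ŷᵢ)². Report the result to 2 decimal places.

SSR = 6.61

Forming MᵀM = [[6, 149/504]; [149/504, 98725/254016]] and Mᵀy = [16, -37/168]ᵀ gives MᵀM·[m, b]ᵀ = Mᵀy.
det = 6·(98725/254016) − (149/504)² = 570149/254016.
m = (16·(98725/254016) − (149/504)·(-37/168))/(570149/254016) = 1596139/570149; b = (6·(-37/168) − (149/504)·16)/(570149/254016) = -1537200/570149.
Residuals: -84143/570149, -641690/570149, 370508/570149, 904057/570149, -833840/570149, 285108/570149; SSR = 3770974/570149.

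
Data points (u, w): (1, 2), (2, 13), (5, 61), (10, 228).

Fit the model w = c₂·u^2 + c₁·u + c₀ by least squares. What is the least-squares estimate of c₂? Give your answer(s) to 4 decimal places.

c₂ = 2.0677

Compute the Gram sums: Σu^2·u^2 = 10642, Σu^2·u = 1134, Σu^2 = 130, Σu·u = 130, Σu = 18, Σ1 = 4.
And Σu^2·w = 24379, Σu·w = 2613, Σw = 304.
AᵀA·[c₂, c₁, c₀]ᵀ = Aᵀw becomes [[10642, 1134, 130]; [1134, 130, 18]; [130, 18, 4]]·[c₂, c₁, c₀]ᵀ = [24379, 2613, 304]ᵀ.
Inverting the 3×3 Gram matrix, [c₂, c₁, c₀]ᵀ = [1497/724, 1623/724, -233/181]ᵀ.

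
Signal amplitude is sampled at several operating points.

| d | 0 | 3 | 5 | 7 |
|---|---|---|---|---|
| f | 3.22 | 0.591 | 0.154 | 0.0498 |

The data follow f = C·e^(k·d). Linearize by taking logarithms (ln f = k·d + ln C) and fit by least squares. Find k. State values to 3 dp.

With ln fᵢ as the transformed response and dᵢ as the regressor:
AᵀA = [[83.0000, 15.0000]; [15.0000, 4]], rhs = [-31.9300, -4.2271]ᵀ  (here Σd = 15.0000, Σ(d)² = 83.0000, Σln f = -4.2271, Σd·ln f = -31.9300).
Δ = 83.0000·4 − (15.0000)² = 107.0000; k = (-31.9300·4 − 15.0000·-4.2271)/107.0000 = -0.60106, ln C = (83.0000·-4.2271 − 15.0000·-31.9300)/107.0000 = 1.19720.

k = -0.601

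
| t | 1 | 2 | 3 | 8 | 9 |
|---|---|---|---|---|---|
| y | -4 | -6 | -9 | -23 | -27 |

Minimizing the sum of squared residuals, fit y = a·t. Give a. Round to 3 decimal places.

Entries of XᵀX: Σt·t = 159.
For Xᵀy: Σt·y = -470.
XᵀX·[a]ᵀ = Xᵀy becomes [[159]]·[a]ᵀ = [-470]ᵀ.
Hence a = -470 / 159 ≈ -2.95597.

a = -2.956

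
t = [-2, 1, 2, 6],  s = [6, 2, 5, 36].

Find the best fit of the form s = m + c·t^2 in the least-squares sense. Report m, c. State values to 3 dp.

m = 1.438, c = 0.961

From the data, Σ1 = 4, Σt^2 = 45, Σt^2·t^2 = 1329.
And Σs = 49, Σt^2·s = 1342.
det = 4·1329 − 45² = 3291.
m = (49·1329 − 45·1342)/3291 = 1577/1097; c = (4·1342 − 45·49)/3291 = 3163/3291.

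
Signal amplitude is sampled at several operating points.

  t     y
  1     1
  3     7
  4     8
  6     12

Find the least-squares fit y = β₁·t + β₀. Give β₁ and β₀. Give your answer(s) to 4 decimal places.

Sums needed: Σt·t = 62, Σt = 14, Σ1 = 4.
And Σt·y = 126, Σy = 28.
Δ = 62·4 − 14² = 52.
β₁ = (126·4 − 14·28)/52 = 28/13; β₀ = (62·28 − 14·126)/52 = -7/13.

β₁ = 2.1538, β₀ = -0.5385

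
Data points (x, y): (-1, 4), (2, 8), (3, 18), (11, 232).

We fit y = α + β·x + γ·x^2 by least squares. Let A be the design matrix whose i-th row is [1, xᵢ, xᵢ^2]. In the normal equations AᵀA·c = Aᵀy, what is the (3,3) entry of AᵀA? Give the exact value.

14739

Row 3 ↔ basis x^2, column 3 ↔ basis x^2, so (AᵀA)_{3,3} = Σᵢ (x^2)·(x^2) = (1)·(1) + (4)·(4) + (9)·(9) + (121)·(121) = 14739.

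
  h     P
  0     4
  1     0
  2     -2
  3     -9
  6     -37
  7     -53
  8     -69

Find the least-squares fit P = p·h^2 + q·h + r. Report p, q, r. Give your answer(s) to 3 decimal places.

p = -1.031, q = -0.724, r = 3.085

Normal-equation sums: Σh^2·h^2 = 7891, Σh^2·h = 1107, Σh^2 = 163, Σh·h = 163, Σh = 27, Σ1 = 7.
Moment sums: Σh^2·P = -8434, Σh·P = -1176, ΣP = -166.
Normal equations: [[7891, 1107, 163]; [1107, 163, 27]; [163, 27, 7]]·[p, q, r]ᵀ = [-8434, -1176, -166]ᵀ.
Row-reducing yields p = -3695/3584, q = -2595/3584, r = 5529/1792.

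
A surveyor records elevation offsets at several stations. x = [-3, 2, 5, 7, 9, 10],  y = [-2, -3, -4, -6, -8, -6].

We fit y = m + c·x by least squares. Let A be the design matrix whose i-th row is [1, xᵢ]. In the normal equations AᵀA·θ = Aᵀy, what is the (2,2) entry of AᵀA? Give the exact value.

Row 2 ↔ basis x, column 2 ↔ basis x, so (AᵀA)_{2,2} = Σᵢ (x)·(x) = (-3)·(-3) + (2)·(2) + (5)·(5) + (7)·(7) + (9)·(9) + (10)·(10) = 268.

268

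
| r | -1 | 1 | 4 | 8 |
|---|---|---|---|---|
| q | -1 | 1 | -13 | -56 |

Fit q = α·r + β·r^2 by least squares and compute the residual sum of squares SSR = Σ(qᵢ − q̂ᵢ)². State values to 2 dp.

Sums needed: Σr·r = 82, Σr·r^2 = 576, Σr^2·r^2 = 4354.
Right-hand side: Σr·q = -498, Σr^2·q = -3792.
So MᵀM·[α, β]ᵀ = Mᵀq: [[82, 576]; [576, 4354]]·[α, β]ᵀ = [-498, -3792]ᵀ.
Determinant 82·4354 − 576² = 25252.
α = ((-498)·4354 − 576·(-3792))/25252 = 3975/6313; β = (82·(-3792) − 576·(-498))/25252 = -6024/6313.
Residuals: 3686/6313, 8362/6313, -1585/6313, 208/6313; SSR = 13633/6313.

SSR = 2.16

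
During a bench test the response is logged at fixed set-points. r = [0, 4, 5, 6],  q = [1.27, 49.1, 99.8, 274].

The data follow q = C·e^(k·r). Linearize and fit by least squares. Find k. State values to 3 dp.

Linearized form: ln q = k·r + ln C. From the 4 transformed points,
Sums: Σr = 15.0000, Σ(r)² = 77.0000, Σln q = 14.3492, Σr·ln q = 72.2700.
Normal system: [[77.0000, 15.0000]; [15.0000, 4]]·[k, ln C]ᵀ = [72.2700, 14.3492]ᵀ.
Solving (det = 83.0000): k = 0.88967, ln C = 0.25103.

k = 0.890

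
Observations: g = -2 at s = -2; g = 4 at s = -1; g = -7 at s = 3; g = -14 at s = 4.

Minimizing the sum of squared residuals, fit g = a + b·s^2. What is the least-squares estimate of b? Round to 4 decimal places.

With design matrix M, MᵀM = [[4, 30]; [30, 354]] and Mᵀg = [-19, -291]ᵀ.
Determinant 4·354 − 30² = 516.
a = ((-19)·354 − 30·(-291))/516 = 167/43; b = (4·(-291) − 30·(-19))/516 = -99/86.

b = -1.1512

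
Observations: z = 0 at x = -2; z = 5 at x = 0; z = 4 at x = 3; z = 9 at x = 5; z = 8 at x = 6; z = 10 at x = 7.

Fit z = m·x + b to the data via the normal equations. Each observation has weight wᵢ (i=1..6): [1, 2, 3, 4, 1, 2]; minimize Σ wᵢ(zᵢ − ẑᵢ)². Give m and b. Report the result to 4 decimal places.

m = 0.9790, b = 3.0761

With design matrix M, MᵀWM = [[265, 47]; [47, 13]] and MᵀWz = [404, 86]ᵀ.
det = 265·13 − 47² = 1236.
m = (404·13 − 47·86)/1236 = 605/618; b = (265·86 − 47·404)/1236 = 1901/618.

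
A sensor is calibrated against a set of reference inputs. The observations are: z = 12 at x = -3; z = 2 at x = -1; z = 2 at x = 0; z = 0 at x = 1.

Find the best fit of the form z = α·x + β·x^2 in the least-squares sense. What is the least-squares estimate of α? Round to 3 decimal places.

Normal-equation sums: Σx·x = 11, Σx·x^2 = -27, Σx^2·x^2 = 83.
And Σx·z = -38, Σx^2·z = 110.
Eliminating β: 83·(row 1) − (-27)·(row 2) gives 184·α = 83·(-38) − (-27)·110 = -184, so α = -1.
Then β = (110 − (-27)·(-1))/83 = 1.

α = -1.000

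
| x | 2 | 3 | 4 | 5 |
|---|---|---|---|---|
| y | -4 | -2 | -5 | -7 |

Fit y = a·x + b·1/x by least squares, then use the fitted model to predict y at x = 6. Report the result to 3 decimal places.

ŷ = -7.325

From the data, Σx·x = 54, Σx·1/x = 4, Σ1/x·1/x = 1669/3600.
Right-hand side: Σx·y = -69, Σ1/x·y = -319/60.
Eliminating b: (1669/3600)·(row 1) − 4·(row 2) gives (1807/200)·a = (1669/3600)·(-69) − 4·(-319/60) = -4289/400, so a = -4289/3614.
Then b = ((-319/60) − 4·(-4289/3614))/(1669/3600) = -2220/1807.
At x = 6: ŷ = (-4289/3614)·(6) + (-2220/1807)·(1/6) = -13237/1807.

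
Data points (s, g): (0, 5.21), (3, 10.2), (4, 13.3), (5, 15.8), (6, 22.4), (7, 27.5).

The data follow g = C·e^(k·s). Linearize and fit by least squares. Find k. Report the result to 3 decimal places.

Let Y = ln g. Fitting Y = k·s + ln C by least squares:
AᵀA = [[135.0000, 25.0000]; [25.0000, 6]], rhs = [72.9719, 15.7440]ᵀ  (here Σs = 25.0000, Σ(s)² = 135.0000, Σln g = 15.7440, Σs·ln g = 72.9719).
Solving (det = 185.0000): k = 0.23909, ln C = 1.62778.

k = 0.239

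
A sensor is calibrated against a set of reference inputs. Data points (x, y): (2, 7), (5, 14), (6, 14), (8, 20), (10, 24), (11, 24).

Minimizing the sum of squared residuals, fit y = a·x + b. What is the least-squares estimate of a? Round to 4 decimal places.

Compute the Gram sums: Σx·x = 350, Σx = 42, Σ1 = 6.
Moment sums: Σx·y = 832, Σy = 103.
So MᵀM·[a, b]ᵀ = Mᵀy: [[350, 42]; [42, 6]]·[a, b]ᵀ = [832, 103]ᵀ.
det = 350·6 − 42² = 336.
a = (832·6 − 42·103)/336 = 111/56; b = (350·103 − 42·832)/336 = 79/24.

a = 1.9821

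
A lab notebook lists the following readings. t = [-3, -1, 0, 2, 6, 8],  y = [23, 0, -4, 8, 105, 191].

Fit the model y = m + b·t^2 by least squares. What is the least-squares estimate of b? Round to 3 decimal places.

With design matrix X, XᵀX = [[6, 114]; [114, 5490]] and Xᵀy = [323, 16243]ᵀ.
Δ = 6·5490 − 114² = 19944.
m = (323·5490 − 114·16243)/19944 = -3268/831; b = (6·16243 − 114·323)/19944 = 5053/1662.

b = 3.040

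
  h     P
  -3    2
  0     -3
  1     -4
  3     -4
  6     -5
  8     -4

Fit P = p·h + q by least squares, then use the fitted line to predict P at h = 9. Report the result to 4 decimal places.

P̂ = -6.1104

The normal system AᵀA·[p, q]ᵀ = AᵀP is [[119, 15]; [15, 6]]·[p, q]ᵀ = [-84, -18]ᵀ.
Eliminating q: 6·(row 1) − 15·(row 2) gives 489·p = 6·(-84) − 15·(-18) = -234, so p = -78/163.
Then q = ((-18) − 15·(-78/163))/6 = -294/163.
At h = 9: P̂ = (-78/163)·(9) + (-294/163)·(1) = -996/163.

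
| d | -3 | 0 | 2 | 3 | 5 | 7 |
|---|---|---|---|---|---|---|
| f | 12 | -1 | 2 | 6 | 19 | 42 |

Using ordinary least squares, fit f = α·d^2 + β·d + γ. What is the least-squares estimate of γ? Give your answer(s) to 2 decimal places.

Sums needed: Σd^2·d^2 = 3204, Σd^2·d = 476, Σd^2 = 96, Σd·d = 96, Σd = 14, Σ1 = 6.
Right-hand side: Σd^2·f = 2703, Σd·f = 375, Σf = 80.
Solving the 3×3 system (Gaussian elimination) gives α = 63995/63204, β = -5557/5267, γ = -6401/15801.

γ = -0.41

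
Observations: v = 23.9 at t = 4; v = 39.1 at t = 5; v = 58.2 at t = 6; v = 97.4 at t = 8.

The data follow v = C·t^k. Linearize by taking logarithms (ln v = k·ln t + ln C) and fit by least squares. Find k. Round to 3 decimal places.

Taking logs, ln v = k·ln t + ln C, so regress ln v on ln t.
XᵀX = [[12.0466, 6.8669]; [6.8669, 4]], rhs = [27.1032, 15.4827]ᵀ  (here Σln t = 6.8669, Σ(ln t)² = 12.0466, Σln v = 15.4827, Σln t·ln v = 27.1032).
Solving (det = 1.0316): k = 2.03012, ln C = 0.38550.

k = 2.030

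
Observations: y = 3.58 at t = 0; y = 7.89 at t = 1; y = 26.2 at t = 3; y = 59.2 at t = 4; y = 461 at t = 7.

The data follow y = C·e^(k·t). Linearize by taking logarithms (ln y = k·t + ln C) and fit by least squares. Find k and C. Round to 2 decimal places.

k = 0.69, C = 3.66

Linearized form: ln y = k·t + ln C. From the 5 transformed points,
Σt = 15.0000, Σ(t)² = 75.0000, Σln y = 16.8210, Σt·ln y = 71.1203.
Normal system: [[75.0000, 15.0000]; [15.0000, 5]]·[k, ln C]ᵀ = [71.1203, 16.8210]ᵀ.
Solving (det = 150.0000): k = 0.68857, ln C = 1.29848, so C = exp(1.29848) = 3.66374.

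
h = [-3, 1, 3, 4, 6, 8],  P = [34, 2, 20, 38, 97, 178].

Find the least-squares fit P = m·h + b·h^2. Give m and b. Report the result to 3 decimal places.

m = -2.342, b = 3.070

AᵀA·[m, b]ᵀ = AᵀP reads: 135·m + 793·b = 2118;  793·m + 5811·b = 15980.
det = 135·5811 − 793² = 155636.
m = (2118·5811 − 793·15980)/155636 = -14017/5986; b = (135·15980 − 793·2118)/155636 = 238863/77818.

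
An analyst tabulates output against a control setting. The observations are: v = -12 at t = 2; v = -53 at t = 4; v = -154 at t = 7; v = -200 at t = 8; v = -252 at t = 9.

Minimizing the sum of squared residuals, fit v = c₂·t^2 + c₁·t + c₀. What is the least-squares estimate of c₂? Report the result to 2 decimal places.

Normal-equation sums: Σt^2·t^2 = 13330, Σt^2·t = 1656, Σt^2 = 214, Σt·t = 214, Σt = 30, Σ1 = 5.
Moment sums: Σt^2·v = -41654, Σt·v = -5182, Σv = -671.
Normal equations: [[13330, 1656, 214]; [1656, 214, 30]; [214, 30, 5]]·[c₂, c₁, c₀]ᵀ = [-41654, -5182, -671]ᵀ.
Solving the 3×3 system (Gaussian elimination) gives c₂ = -12206/4279, c₁ = -11938/4279, c₀ = 19803/4279.

c₂ = -2.85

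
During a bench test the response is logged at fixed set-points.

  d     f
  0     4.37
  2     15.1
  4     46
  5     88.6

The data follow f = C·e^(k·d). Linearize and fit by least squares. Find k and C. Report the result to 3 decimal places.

k = 0.595, C = 4.428

Taking logs, ln f = k·d + ln C, so regress ln f on d.
Over the data: Σd = 11.0000, Σ(d)² = 45.0000, Σln f = 12.5022, Σd·ln f = 43.1646.
Normal system: [[45.0000, 11.0000]; [11.0000, 4]]·[k, ln C]ᵀ = [43.1646, 12.5022]ᵀ.
Slope k = (n·Σd·ln f − Σd·Σln f)/(n·Σ(d)² − (Σd)²) = (4·43.1646 − 11.0000·12.5022)/59.0000 = 0.59549; ln C = (Σln f − k·Σd)/n = 1.48796, so C = exp(1.48796) = 4.42805.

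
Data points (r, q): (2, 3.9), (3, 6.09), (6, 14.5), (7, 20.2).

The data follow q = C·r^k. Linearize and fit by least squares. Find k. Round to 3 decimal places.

Taking logs, ln q = k·ln r + ln C, so regress ln q on ln r.
Over the data: Σln r = 5.5294, Σ(ln r)² = 8.6844, Σln q = 8.8475, Σln r·ln q = 13.5684.
Normal system: [[8.6844, 5.5294]; [5.5294, 4]]·[k, ln C]ᵀ = [13.5684, 8.8475]ᵀ.
Δ = 8.6844·4 − (5.5294)² = 4.1629; k = (13.5684·4 − 5.5294·8.8475)/4.1629 = 1.28568, ln C = (8.6844·8.8475 − 5.5294·13.5684)/4.1629 = 0.43460.

k = 1.286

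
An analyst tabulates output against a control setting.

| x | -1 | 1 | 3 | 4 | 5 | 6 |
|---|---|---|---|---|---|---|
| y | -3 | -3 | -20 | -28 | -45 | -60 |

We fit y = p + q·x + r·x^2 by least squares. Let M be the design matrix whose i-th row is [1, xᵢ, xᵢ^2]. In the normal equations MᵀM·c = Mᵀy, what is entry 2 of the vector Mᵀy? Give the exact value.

-757

Entry 2 ↔ basis x, so (Mᵀy)_{2} = Σᵢ (x)·yᵢ = (-1)·(-3) + (1)·(-3) + (3)·(-20) + (4)·(-28) + (5)·(-45) + (6)·(-60) = -757.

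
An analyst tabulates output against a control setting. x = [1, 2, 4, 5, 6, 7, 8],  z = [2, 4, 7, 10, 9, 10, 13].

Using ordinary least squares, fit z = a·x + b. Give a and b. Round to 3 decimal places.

a = 1.438, b = 1.076

Normal-equation sums: Σx·x = 195, Σx = 33, Σ1 = 7.
And Σx·z = 316, Σz = 55.
Eliminating b: 7·(row 1) − 33·(row 2) gives 276·a = 7·316 − 33·55 = 397, so a = 397/276.
Then b = (55 − 33·(397/276))/7 = 99/92.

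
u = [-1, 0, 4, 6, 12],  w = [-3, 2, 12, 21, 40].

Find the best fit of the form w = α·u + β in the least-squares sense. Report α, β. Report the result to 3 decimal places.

α = 3.259, β = 0.711

Entries of MᵀM: Σu·u = 197, Σu = 21, Σ1 = 5.
Right-hand side: Σu·w = 657, Σw = 72.
Normal equations: [[197, 21]; [21, 5]]·[α, β]ᵀ = [657, 72]ᵀ.
Eliminating β: 5·(row 1) − 21·(row 2) gives 544·α = 5·657 − 21·72 = 1773, so α = 1773/544.
Then β = (72 − 21·(1773/544))/5 = 387/544.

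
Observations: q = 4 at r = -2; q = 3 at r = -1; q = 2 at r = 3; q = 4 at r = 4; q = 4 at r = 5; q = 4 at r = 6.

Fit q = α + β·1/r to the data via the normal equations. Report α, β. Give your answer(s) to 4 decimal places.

α = 3.5037, β = 0.0405

MᵀM·[α, β]ᵀ = Mᵀq reads: 6·α + (-11/20)·β = 21;  (-11/20)·α + (5369/3600)·β = -28/15.
(Σ1 = 6, Σ1/r = -11/20, Σ1/r·1/r = 5369/3600, Σq = 21, Σ1/r·q = -28/15.)
det = 6·(5369/3600) − (-11/20)² = 415/48.
α = (21·(5369/3600) − (-11/20)·(-28/15))/(415/48) = 36351/10375; β = (6·(-28/15) − (-11/20)·21)/(415/48) = 84/2075.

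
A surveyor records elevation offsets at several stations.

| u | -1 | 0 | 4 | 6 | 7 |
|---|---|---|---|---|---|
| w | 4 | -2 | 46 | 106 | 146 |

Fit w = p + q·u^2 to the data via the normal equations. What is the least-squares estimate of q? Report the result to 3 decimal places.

q = 2.984

Setting ∂/∂p … = 0 gives: 5·p + 102·q = 300;  102·p + 3954·q = 11710.
(Σ1 = 5, Σu^2 = 102, Σu^2·u^2 = 3954, Σw = 300, Σu^2·w = 11710.)
det = 5·3954 − 102² = 9366.
p = (300·3954 − 102·11710)/9366 = -1370/1561; q = (5·11710 − 102·300)/9366 = 13975/4683.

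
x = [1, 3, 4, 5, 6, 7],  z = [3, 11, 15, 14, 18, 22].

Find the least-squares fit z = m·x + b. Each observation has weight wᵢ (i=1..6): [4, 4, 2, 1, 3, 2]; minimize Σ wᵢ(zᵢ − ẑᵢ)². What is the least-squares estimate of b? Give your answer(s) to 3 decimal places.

b = 0.948

Compute the Gram sums: Σwᵢ·x·x = 303, Σwᵢ·x = 61, Σwᵢ·1 = 16.
And Σwᵢ·x·z = 966, Σwᵢ·z = 198.
So MᵀWM·[m, b]ᵀ = MᵀWz: [[303, 61]; [61, 16]]·[m, b]ᵀ = [966, 198]ᵀ.
Δ = 303·16 − 61² = 1127.
m = (966·16 − 61·198)/1127 = 3378/1127; b = (303·198 − 61·966)/1127 = 1068/1127.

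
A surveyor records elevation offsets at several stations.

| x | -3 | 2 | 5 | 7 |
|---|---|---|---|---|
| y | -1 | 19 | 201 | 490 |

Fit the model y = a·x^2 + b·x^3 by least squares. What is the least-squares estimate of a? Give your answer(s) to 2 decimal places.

Forming MᵀM = [[3123, 19721]; [19721, 134067]] and Mᵀy = [29102, 193374]ᵀ gives MᵀM·[a, b]ᵀ = Mᵀy.
Determinant 3123·134067 − 19721² = 29773400.
a = (29102·134067 − 19721·193374)/29773400 = 4404459/1488670; b = (3123·193374 − 19721·29102)/29773400 = 1499323/1488670.

a = 2.96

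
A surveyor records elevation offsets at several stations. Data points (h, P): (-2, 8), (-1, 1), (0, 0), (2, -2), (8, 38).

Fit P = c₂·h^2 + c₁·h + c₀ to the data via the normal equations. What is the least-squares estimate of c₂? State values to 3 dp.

c₂ = 0.900

Compute the Gram sums: Σh^2·h^2 = 4129, Σh^2·h = 511, Σh^2 = 73, Σh·h = 73, Σh = 7, Σ1 = 5.
Right-hand side: Σh^2·P = 2457, Σh·P = 283, ΣP = 45.
Row-reducing yields c₂ = 7445/8274, c₁ = -2765/1182, c₀ = -1189/1379.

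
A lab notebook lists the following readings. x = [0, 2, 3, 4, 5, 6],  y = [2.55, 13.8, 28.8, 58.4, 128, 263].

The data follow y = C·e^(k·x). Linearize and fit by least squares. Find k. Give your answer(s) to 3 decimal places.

k = 0.768

Taking logs, ln y = k·x + ln C, so regress ln y on x.
AᵀA = [[90.0000, 20.0000]; [20.0000, 6]], rhs = [89.2928, 21.4126]ᵀ  (here Σx = 20.0000, Σ(x)² = 90.0000, Σln y = 21.4126, Σx·ln y = 89.2928).
Solving (det = 140.0000): k = 0.76789, ln C = 1.00915.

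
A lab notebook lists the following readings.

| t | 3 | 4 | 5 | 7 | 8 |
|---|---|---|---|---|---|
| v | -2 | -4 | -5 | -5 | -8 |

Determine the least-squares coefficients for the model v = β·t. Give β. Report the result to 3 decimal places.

Entries of AᵀA: Σt·t = 163.
For Aᵀv: Σt·v = -146.
β = (-146)/163 = -0.895706.

β = -0.896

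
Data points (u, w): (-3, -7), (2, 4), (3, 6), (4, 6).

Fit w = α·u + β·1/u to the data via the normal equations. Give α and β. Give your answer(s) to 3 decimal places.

Setting ∂/∂α … = 0 gives: 38·α + 4·β = 71;  4·α + (77/144)·β = 47/6.
Eliminating β: (77/144)·(row 1) − 4·(row 2) gives (311/72)·α = (77/144)·71 − 4·(47/6) = 955/144, so α = 955/622.
Then β = ((47/6) − 4·(955/622))/(77/144) = 984/311.

α = 1.535, β = 3.164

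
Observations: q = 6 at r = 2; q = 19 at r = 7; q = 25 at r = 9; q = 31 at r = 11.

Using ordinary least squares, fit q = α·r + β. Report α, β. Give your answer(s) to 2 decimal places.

The normal equations are: 255·α + 29·β = 711;  29·α + 4·β = 81.
(Σr·r = 255, Σr = 29, Σ1 = 4, Σr·q = 711, Σq = 81.)
Eliminating β: 4·(row 1) − 29·(row 2) gives 179·α = 4·711 − 29·81 = 495, so α = 495/179.
Then β = (81 − 29·(495/179))/4 = 36/179.

α = 2.77, β = 0.20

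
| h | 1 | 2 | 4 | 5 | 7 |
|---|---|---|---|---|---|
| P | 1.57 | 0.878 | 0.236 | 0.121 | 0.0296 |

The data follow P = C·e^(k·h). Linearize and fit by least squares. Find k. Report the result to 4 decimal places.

Taking logs, ln P = k·h + ln C, so regress ln P on h.
Sums: Σh = 19.0000, Σ(h)² = 95.0000, Σln P = -6.7549, Σh·ln P = -40.7845.
Normal system: [[95.0000, 19.0000]; [19.0000, 5]]·[k, ln C]ᵀ = [-40.7845, -6.7549]ᵀ.
Slope k = (n·Σh·ln P − Σh·Σln P)/(n·Σ(h)² − (Σh)²) = (5·-40.7845 − 19.0000·-6.7549)/114.0000 = -0.66298; ln C = (Σln P − k·Σh)/n = 1.16834.

k = -0.6630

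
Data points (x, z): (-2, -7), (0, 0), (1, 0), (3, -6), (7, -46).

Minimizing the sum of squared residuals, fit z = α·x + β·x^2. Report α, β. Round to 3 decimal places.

α = 1.297, β = -1.123

Sums needed: Σx·x = 63, Σx·x^2 = 363, Σx^2·x^2 = 2499.
For Mᵀz: Σx·z = -326, Σx^2·z = -2336.
So MᵀM·[α, β]ᵀ = Mᵀz: [[63, 363]; [363, 2499]]·[α, β]ᵀ = [-326, -2336]ᵀ.
Δ = 63·2499 − 363² = 25668.
α = ((-326)·2499 − 363·(-2336))/25668 = 179/138; β = (63·(-2336) − 363·(-326))/25668 = -155/138.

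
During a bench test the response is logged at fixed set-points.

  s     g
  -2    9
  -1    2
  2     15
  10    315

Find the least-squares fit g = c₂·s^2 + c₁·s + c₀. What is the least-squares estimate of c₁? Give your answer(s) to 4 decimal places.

Setting ∂/∂c₂ … = 0 gives: 10033·c₂ + 999·c₁ + 109·c₀ = 31598;  999·c₂ + 109·c₁ + 9·c₀ = 3160;  109·c₂ + 9·c₁ + 4·c₀ = 341.
Row-reducing yields c₂ = 2935/978, c₁ = 2401/1630, c₀ = 386/2445.

c₁ = 1.4730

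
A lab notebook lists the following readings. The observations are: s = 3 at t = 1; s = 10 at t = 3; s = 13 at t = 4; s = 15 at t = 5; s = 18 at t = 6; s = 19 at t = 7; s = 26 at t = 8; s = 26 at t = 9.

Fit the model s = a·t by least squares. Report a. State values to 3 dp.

With design matrix M, MᵀM = [[281]] and Mᵀs = [843]ᵀ.
a = 843/281 = 3.

a = 3.000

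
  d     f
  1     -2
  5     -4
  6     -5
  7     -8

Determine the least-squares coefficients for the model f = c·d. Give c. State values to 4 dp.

Forming MᵀM = [[111]] and Mᵀf = [-108]ᵀ gives MᵀM·[c]ᵀ = Mᵀf.
c = (-108)/111 = -0.972973.

c = -0.9730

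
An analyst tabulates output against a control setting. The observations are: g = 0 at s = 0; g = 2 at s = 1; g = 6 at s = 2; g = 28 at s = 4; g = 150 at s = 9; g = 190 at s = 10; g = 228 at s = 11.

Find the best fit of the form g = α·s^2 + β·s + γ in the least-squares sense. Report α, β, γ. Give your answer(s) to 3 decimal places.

The normal equations are: 31475·α + 3133·β + 323·γ = 59212;  3133·α + 323·β + 37·γ = 5884;  323·α + 37·β + 7·γ = 604.
(Σs^2·s^2 = 31475, Σs^2·s = 3133, Σs^2 = 323, Σs·s = 323, Σs = 37, Σ1 = 7, Σs^2·g = 59212, Σs·g = 5884, Σg = 604.)
Solving the 3×3 system (Gaussian elimination) gives α = 34261/17268, β = -18605/17268, γ = 1237/2878.

α = 1.984, β = -1.077, γ = 0.430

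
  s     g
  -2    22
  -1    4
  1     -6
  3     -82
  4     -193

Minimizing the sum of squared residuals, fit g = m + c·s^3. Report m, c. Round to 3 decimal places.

m = -1.297, c = -2.994

Entries of XᵀX: Σ1 = 5, Σs^3 = 83, Σs^3·s^3 = 4891.
For Xᵀg: Σg = -255, Σs^3·g = -14752.
Normal equations: [[5, 83]; [83, 4891]]·[m, c]ᵀ = [-255, -14752]ᵀ.
Determinant 5·4891 − 83² = 17566.
m = ((-255)·4891 − 83·(-14752))/17566 = -22789/17566; c = (5·(-14752) − 83·(-255))/17566 = -52595/17566.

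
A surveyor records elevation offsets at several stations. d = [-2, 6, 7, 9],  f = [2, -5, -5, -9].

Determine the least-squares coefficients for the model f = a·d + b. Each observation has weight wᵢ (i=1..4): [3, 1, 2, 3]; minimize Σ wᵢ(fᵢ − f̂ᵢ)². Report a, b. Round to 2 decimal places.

Normal-equation sums: Σwᵢ·d·d = 389, Σwᵢ·d = 41, Σwᵢ·1 = 9.
Moment sums: Σwᵢ·d·f = -355, Σwᵢ·f = -36.
Normal equations: [[389, 41]; [41, 9]]·[a, b]ᵀ = [-355, -36]ᵀ.
Eliminating b: 9·(row 1) − 41·(row 2) gives 1820·a = 9·(-355) − 41·(-36) = -1719, so a = -1719/1820.
Then b = ((-36) − 41·(-1719/1820))/9 = 551/1820.

a = -0.94, b = 0.30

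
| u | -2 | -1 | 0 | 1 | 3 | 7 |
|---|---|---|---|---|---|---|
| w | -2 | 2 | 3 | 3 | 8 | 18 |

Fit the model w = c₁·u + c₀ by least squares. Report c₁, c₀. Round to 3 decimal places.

c₁ = 2.106, c₀ = 2.525

Sums needed: Σu·u = 64, Σu = 8, Σ1 = 6.
For Xᵀw: Σu·w = 155, Σw = 32.
Determinant 64·6 − 8² = 320.
c₁ = (155·6 − 8·32)/320 = 337/160; c₀ = (64·32 − 8·155)/320 = 101/40.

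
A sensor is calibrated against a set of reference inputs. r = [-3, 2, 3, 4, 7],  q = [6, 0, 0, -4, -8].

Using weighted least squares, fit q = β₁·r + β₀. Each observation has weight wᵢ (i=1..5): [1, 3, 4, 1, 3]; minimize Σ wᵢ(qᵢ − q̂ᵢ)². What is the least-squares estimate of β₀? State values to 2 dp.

Setting ∂/∂β₁ … = 0 gives: 220·β₁ + 40·β₀ = -202;  40·β₁ + 12·β₀ = -22.
Eliminating β₀: 12·(row 1) − 40·(row 2) gives 1040·β₁ = 12·(-202) − 40·(-22) = -1544, so β₁ = -193/130.
Then β₀ = ((-22) − 40·(-193/130))/12 = 81/26.

β₀ = 3.12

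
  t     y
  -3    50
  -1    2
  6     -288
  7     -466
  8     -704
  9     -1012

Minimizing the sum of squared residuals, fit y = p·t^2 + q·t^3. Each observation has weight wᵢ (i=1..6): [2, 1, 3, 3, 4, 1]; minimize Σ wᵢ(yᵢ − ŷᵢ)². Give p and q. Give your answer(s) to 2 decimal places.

p = 1.00, q = -1.50

The normal equations are: 34199·p + 263383·q = -360900;  263383·p + 2074391·q = -2848380.
det = 34199·2074391 − 263383² = 1571493120.
p = ((-360900)·2074391 − 263383·(-2848380))/1571493120 = 13059647/13095776; q = (34199·(-2848380) − 263383·(-360900))/1571493120 = -19640191/13095776.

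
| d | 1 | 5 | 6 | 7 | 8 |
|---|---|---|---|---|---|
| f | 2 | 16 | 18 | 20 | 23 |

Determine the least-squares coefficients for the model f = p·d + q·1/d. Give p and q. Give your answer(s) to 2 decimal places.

p = 2.96, q = -0.78

From the data, Σd·d = 175, Σd·1/d = 5, Σ1/d·1/d = 778849/705600.
Moment sums: Σd·f = 514, Σ1/d·f = 3901/280.
XᵀX·[p, q]ᵀ = Xᵀf becomes [[175, 5]; [5, 778849/705600]]·[p, q]ᵀ = [514, 3901/280]ᵀ.
Determinant 175·(778849/705600) − 5² = 678049/4032.
p = (514·(778849/705600) − 5·(3901/280))/(678049/4032) = 351175786/118658575; q = (175·(3901/280) − 5·514)/(678049/4032) = -531720/678049.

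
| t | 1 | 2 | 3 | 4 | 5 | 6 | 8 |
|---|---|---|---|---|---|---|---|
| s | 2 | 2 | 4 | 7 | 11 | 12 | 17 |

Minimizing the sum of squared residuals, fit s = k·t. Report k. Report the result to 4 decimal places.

k = 1.9935

With design matrix A, AᵀA = [[155]] and Aᵀs = [309]ᵀ.
Hence k = 309 / 155 ≈ 1.99355.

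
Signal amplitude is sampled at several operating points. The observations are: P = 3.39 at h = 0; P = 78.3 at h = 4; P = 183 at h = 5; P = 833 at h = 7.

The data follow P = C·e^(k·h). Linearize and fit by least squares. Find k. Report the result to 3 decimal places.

k = 0.789

Linearized form: ln P = k·h + ln C. From the 4 transformed points,
XᵀX = [[90.0000, 16.0000]; [16.0000, 4]], rhs = [90.5649, 17.5159]ᵀ  (here Σh = 16.0000, Σ(h)² = 90.0000, Σln P = 17.5159, Σh·ln P = 90.5649).
Slope k = (n·Σh·ln P − Σh·Σln P)/(n·Σ(h)² − (Σh)²) = (4·90.5649 − 16.0000·17.5159)/104.0000 = 0.78851; ln C = (Σln P − k·Σh)/n = 1.22493.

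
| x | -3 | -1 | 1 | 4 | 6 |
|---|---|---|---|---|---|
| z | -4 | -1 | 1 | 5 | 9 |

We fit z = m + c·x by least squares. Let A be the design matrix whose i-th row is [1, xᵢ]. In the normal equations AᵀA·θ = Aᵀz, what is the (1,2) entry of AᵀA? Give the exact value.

Row 1 ↔ basis 1, column 2 ↔ basis x, so (AᵀA)_{1,2} = Σᵢ x = (1)·(-3) + (1)·(-1) + (1)·(1) + (1)·(4) + (1)·(6) = 7.

7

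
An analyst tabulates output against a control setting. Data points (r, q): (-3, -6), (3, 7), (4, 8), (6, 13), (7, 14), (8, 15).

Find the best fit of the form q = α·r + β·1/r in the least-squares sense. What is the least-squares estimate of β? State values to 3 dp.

Sums needed: Σr·r = 183, Σr·1/r = 6, Σ1/r·1/r = 1093/3136.
And Σr·q = 367, Σ1/r·q = 99/8.
So AᵀA·[α, β]ᵀ = Aᵀq: [[183, 6]; [6, 1093/3136]]·[α, β]ᵀ = [367, 99/8]ᵀ.
Eliminating β: (1093/3136)·(row 1) − 6·(row 2) gives (87123/3136)·α = (1093/3136)·367 − 6·(99/8) = 168283/3136, so α = 168283/87123.
Then β = ((99/8) − 6·(168283/87123))/(1093/3136) = 65464/29041.

β = 2.254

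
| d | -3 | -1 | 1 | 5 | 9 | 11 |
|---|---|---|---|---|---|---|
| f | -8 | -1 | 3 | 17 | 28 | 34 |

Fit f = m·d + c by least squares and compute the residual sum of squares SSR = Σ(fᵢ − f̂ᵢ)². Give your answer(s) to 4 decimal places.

SSR = 2.8305

Normal-equation sums: Σd·d = 238, Σd = 22, Σ1 = 6.
Moment sums: Σd·f = 739, Σf = 73.
Δ = 238·6 − 22² = 944.
m = (739·6 − 22·73)/944 = 707/236; c = (238·73 − 22·739)/944 = 279/236.
Residuals: -23/118, 48/59, -139/118, 99/118, -17/118, -8/59; SSR = 167/59.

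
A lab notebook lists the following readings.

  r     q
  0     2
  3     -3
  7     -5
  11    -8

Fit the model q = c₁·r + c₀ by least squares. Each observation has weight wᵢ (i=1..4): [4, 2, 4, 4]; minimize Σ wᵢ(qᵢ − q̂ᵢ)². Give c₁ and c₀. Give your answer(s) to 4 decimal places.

c₁ = -0.8785, c₀ = 1.3232

Setting ∂/∂c₁ … = 0 gives: 698·c₁ + 78·c₀ = -510;  78·c₁ + 14·c₀ = -50.
Δ = 698·14 − 78² = 3688.
c₁ = ((-510)·14 − 78·(-50))/3688 = -405/461; c₀ = (698·(-50) − 78·(-510))/3688 = 610/461.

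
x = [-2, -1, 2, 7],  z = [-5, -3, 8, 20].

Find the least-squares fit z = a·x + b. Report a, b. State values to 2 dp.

a = 2.84, b = 0.74

Normal-equation sums: Σx·x = 58, Σx = 6, Σ1 = 4.
And Σx·z = 169, Σz = 20.
MᵀM·[a, b]ᵀ = Mᵀz becomes [[58, 6]; [6, 4]]·[a, b]ᵀ = [169, 20]ᵀ.
det = 58·4 − 6² = 196.
a = (169·4 − 6·20)/196 = 139/49; b = (58·20 − 6·169)/196 = 73/98.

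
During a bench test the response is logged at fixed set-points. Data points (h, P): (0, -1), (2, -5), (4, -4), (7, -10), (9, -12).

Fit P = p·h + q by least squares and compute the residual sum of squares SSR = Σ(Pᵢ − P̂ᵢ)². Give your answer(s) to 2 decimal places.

SSR = 6.12

Compute the Gram sums: Σh·h = 150, Σh = 22, Σ1 = 5.
Right-hand side: Σh·P = -204, ΣP = -32.
Δ = 150·5 − 22² = 266.
p = ((-204)·5 − 22·(-32))/266 = -158/133; q = (150·(-32) − 22·(-204))/266 = -156/133.
Residuals: 23/133, -193/133, 256/133, -68/133, -18/133; SSR = 814/133.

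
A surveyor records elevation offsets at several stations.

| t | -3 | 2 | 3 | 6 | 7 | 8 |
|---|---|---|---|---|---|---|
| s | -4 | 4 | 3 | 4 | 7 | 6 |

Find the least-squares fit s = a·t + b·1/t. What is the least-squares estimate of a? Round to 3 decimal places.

a = 0.717

Compute the Gram sums: Σt·t = 171, Σt·1/t = 6, Σ1/t·1/t = 1681/3136.
And Σt·s = 150, Σ1/t·s = 27/4.
AᵀA·[a, b]ᵀ = Aᵀs becomes [[171, 6]; [6, 1681/3136]]·[a, b]ᵀ = [150, 27/4]ᵀ.
Eliminating b: (1681/3136)·(row 1) − 6·(row 2) gives (174555/3136)·a = (1681/3136)·150 − 6·(27/4) = 62571/1568, so a = 41714/58185.
Then b = ((27/4) − 6·(41714/58185))/(1681/3136) = 88592/19395.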